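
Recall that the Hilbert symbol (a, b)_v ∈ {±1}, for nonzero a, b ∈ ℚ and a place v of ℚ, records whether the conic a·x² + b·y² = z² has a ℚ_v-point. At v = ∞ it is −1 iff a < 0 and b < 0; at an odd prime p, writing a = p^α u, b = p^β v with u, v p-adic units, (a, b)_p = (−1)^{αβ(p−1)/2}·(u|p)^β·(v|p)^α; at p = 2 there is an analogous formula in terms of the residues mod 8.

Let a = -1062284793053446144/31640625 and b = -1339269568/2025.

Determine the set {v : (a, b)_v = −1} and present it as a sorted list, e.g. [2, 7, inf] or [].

[7, 13, 19, inf]

(a, b) ≡ (-1729, -7) mod (ℚ^×)²; places V = {2, 3, 5, 7, 13, 19, ∞}.
(a,b)_7: α=5, u≡6; β=3, v≡5 (mod 7); (6|7)=-1, (5|7)=-1; sign (−1)^1·-1^3·-1^5 = -1.
(a,b)_19: α=3, u≡16; β=2, v≡3 (mod 19); (16|19)=+1, (3|19)=-1; sign (−1)^0·+1^2·-1^3 = -1.
(a,b)_3: α=-4, u≡2; β=-4, v≡2 (mod 3); (2|3)=-1, (2|3)=-1; sign (−1)^0·-1^-4·-1^-4 = +1.
(a,b)_2: α=22, β=6; u≡7, v≡1 (mod 8); ε(u)ε(v)=1·0, αω(v)=22·0, βω(u)=6·0; sum ≡ 0  ⇒  +1.
(a,b)_∞: sgn(-1729)=−, sgn(-7)=−, so -1.
(a,b)_13: α=3, u≡10; β=2, v≡5 (mod 13); (10|13)=+1, (5|13)=-1; sign (−1)^0·+1^2·-1^3 = -1.
(a,b)_5: α=-8, u≡1; β=-2, v≡2 (mod 5); (1|5)=+1, (2|5)=-1; sign (−1)^0·+1^-2·-1^-8 = +1.
|Ram(-1729, -7)| = 4, even; anisotropic at {7, 13, 19, ∞}.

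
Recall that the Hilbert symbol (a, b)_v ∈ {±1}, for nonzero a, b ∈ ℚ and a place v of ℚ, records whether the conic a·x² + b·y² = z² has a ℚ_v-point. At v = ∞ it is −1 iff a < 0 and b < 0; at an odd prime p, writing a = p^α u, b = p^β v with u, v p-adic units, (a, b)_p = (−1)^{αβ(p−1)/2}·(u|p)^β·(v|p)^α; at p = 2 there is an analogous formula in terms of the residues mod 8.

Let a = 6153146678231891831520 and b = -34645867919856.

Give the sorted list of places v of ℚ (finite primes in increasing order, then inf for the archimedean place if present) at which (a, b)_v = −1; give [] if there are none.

[3, 19, 23, 31]

Mod squares: a ≡ 135470, b ≡ -1311. Check v ∈ {∞, 2, 3, 5, 19, 23, 31}.
v=19: a=19^5·(≡4), b=19^3·(≡5) mod 19; (4|19)=+1, (5|19)=+1; (−1)^{5·3·9}·(+1)^3·(+1)^5 = -1.
v=2: v_2(a)=5, v_2(b)=4; units ≡ 7, 1 (mod 8); ε·ε+αω+βω = 1·0+5·0+4·0 ≡ 0  ⇒  (a,b)_2 = +1.
v=3: a=3^4·(≡2), b=3^3·(≡1) mod 3; (2|3)=-1, (1|3)=+1; (−1)^{4·3·1}·(-1)^3·(+1)^4 = -1.
v=5: a=5^1·(≡4), b=5^0·(≡4) mod 5; (4|5)=+1, (4|5)=+1; (−1)^{1·0·2}·(+1)^0·(+1)^1 = +1.
v=31: a=31^3·(≡21), b=31^2·(≡23) mod 31; (21|31)=-1, (23|31)=-1; (−1)^{3·2·15}·(-1)^2·(-1)^3 = -1.
v=23: a=23^5·(≡13), b=23^3·(≡13) mod 23; (13|23)=+1, (13|23)=+1; (−1)^{5·3·11}·(+1)^3·(+1)^5 = -1.
v=∞: 135470 > 0 and -1311 < 0  ⇒  (a,b)_∞ = +1.
(135470, -1311 / ℚ) ramifies at {3, 19, 23, 31}: a division algebra.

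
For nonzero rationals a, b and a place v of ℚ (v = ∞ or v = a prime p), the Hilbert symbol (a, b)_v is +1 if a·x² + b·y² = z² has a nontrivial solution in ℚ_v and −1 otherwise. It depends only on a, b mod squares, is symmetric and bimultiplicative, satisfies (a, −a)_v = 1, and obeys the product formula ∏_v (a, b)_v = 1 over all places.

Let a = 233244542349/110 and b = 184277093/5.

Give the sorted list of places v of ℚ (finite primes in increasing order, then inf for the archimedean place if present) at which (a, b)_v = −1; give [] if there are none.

[7, 11, 13, 17]

Mod squares: a ≡ 24310, b ≡ 385. Check v ∈ {∞, 2, 3, 5, 7, 11, 13, 17}.
v=5: a=5^-1·(≡2), b=5^-1·(≡3) mod 5; (2|5)=-1, (3|5)=-1; (−1)^{-1·-1·2}·(-1)^-1·(-1)^-1 = +1.
v=13: a=13^3·(≡6), b=13^2·(≡7) mod 13; (6|13)=-1, (7|13)=-1; (−1)^{3·2·6}·(-1)^2·(-1)^3 = -1.
v=2: v_2(a)=-1, v_2(b)=0; units ≡ 3, 1 (mod 8); ε·ε+αω+βω = 1·0+-1·0+0·1 ≡ 0  ⇒  (a,b)_2 = +1.
v=7: a=7^4·(≡6), b=7^3·(≡3) mod 7; (6|7)=-1, (3|7)=-1; (−1)^{4·3·3}·(-1)^3·(-1)^4 = -1.
v=17: a=17^3·(≡1), b=17^2·(≡7) mod 17; (1|17)=+1, (7|17)=-1; (−1)^{3·2·8}·(+1)^2·(-1)^3 = -1.
v=3: a=3^2·(≡1), b=3^0·(≡1) mod 3; (1|3)=+1, (1|3)=+1; (−1)^{2·0·1}·(+1)^0·(+1)^2 = +1.
v=11: a=11^-1·(≡6), b=11^1·(≡7) mod 11; (6|11)=-1, (7|11)=-1; (−1)^{-1·1·5}·(-1)^1·(-1)^-1 = -1.
v=∞: 24310 > 0 and 385 > 0  ⇒  (a,b)_∞ = +1.
Ram(24310, 385) = {7, 11, 13, 17}; no ℚ_7-point on the conic.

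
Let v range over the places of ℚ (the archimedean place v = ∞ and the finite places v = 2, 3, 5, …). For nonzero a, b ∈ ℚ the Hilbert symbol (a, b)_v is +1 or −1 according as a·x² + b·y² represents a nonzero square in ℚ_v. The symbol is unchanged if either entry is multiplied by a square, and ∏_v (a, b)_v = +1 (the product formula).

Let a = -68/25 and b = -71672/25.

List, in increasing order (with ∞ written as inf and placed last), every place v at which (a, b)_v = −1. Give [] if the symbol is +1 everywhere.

[17, inf]

Mod squares: a ≡ -17, b ≡ -62. Check v ∈ {∞, 2, 5, 17, 31}.
v=17: a=17^1·(≡8), b=17^2·(≡3) mod 17; (8|17)=+1, (3|17)=-1; (−1)^{1·2·8}·(+1)^2·(-1)^1 = -1.
v=2: v_2(a)=2, v_2(b)=3; units ≡ 7, 1 (mod 8); ε·ε+αω+βω = 1·0+2·0+3·0 ≡ 0  ⇒  (a,b)_2 = +1.
v=5: a=5^-2·(≡2), b=5^-2·(≡3) mod 5; (2|5)=-1, (3|5)=-1; (−1)^{-2·-2·2}·(-1)^-2·(-1)^-2 = +1.
v=∞: -17 < 0 and -62 < 0  ⇒  (a,b)_∞ = -1.
v=31: a=31^0·(≡1), b=31^1·(≡3) mod 31; (1|31)=+1, (3|31)=-1; (−1)^{0·1·15}·(+1)^1·(-1)^0 = +1.
Ram(-17, -62) = {17, ∞}; no ℚ_17-point on the conic.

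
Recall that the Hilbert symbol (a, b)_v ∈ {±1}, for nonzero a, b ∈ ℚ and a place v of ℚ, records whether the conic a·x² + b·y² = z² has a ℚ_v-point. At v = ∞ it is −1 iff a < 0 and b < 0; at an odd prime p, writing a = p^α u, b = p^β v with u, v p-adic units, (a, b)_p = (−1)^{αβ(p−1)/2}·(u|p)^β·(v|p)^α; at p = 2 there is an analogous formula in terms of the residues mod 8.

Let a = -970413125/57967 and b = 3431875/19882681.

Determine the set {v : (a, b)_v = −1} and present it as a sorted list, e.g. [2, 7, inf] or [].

[7, 11, 19, 23]

Mod squares: a ≡ -30107, b ≡ 19. Check v ∈ {∞, 2, 5, 7, 11, 13, 17, 19, 23}.
v=5: a=5^4·(≡2), b=5^4·(≡1) mod 5; (2|5)=-1, (1|5)=+1; (−1)^{4·4·2}·(-1)^4·(+1)^4 = +1.
v=17: a=17^1·(≡5), b=17^2·(≡16) mod 17; (5|17)=-1, (16|17)=+1; (−1)^{1·2·8}·(-1)^2·(+1)^1 = +1.
v=19: a=19^2·(≡12), b=19^1·(≡4) mod 19; (12|19)=-1, (4|19)=+1; (−1)^{2·1·9}·(-1)^1·(+1)^2 = -1.
v=11: a=11^1·(≡8), b=11^0·(≡8) mod 11; (8|11)=-1, (8|11)=-1; (−1)^{1·0·5}·(-1)^0·(-1)^1 = -1.
v=13: a=13^-2·(≡4), b=13^-2·(≡8) mod 13; (4|13)=+1, (8|13)=-1; (−1)^{-2·-2·6}·(+1)^-2·(-1)^-2 = +1.
v=7: a=7^-3·(≡4), b=7^-6·(≡6) mod 7; (4|7)=+1, (6|7)=-1; (−1)^{-3·-6·3}·(+1)^-6·(-1)^-3 = -1.
v=2: v_2(a)=0, v_2(b)=0; units ≡ 5, 3 (mod 8); ε·ε+αω+βω = 0·1+0·1+0·1 ≡ 0  ⇒  (a,b)_2 = +1.
v=23: a=23^1·(≡12), b=23^0·(≡5) mod 23; (12|23)=+1, (5|23)=-1; (−1)^{1·0·11}·(+1)^0·(-1)^1 = -1.
v=∞: -30107 < 0 and 19 > 0  ⇒  (a,b)_∞ = +1.
Ram(-30107, 19) = {7, 11, 19, 23}; no ℚ_7-point on the conic.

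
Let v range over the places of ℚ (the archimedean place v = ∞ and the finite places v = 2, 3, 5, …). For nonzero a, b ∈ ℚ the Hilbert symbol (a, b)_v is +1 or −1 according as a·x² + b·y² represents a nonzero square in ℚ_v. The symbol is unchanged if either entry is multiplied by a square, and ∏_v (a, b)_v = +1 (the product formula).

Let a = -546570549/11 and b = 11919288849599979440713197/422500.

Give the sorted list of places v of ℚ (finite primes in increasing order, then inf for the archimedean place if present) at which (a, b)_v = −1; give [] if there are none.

(a, b) ≡ (-13633279, 16813) mod (ℚ^×)²; places V = {2, 3, 5, 7, 11, 13, 17, 19, 23, 31, 37, 41, 43, ∞}.
(a,b)_5: α=0, u≡1; β=-4, v≡2 (mod 5); (1|5)=+1, (2|5)=-1; sign (−1)^0·+1^-4·-1^0 = +1.
(a,b)_13: α=0, u≡9; β=-2, v≡3 (mod 13); (9|13)=+1, (3|13)=+1; sign (−1)^0·+1^-2·+1^0 = +1.
(a,b)_19: α=1, u≡2; β=2, v≡4 (mod 19); (2|19)=-1, (4|19)=+1; sign (−1)^0·-1^2·+1^1 = +1.
(a,b)_41: α=1, u≡37; β=2, v≡12 (mod 41); (37|41)=+1, (12|41)=-1; sign (−1)^0·+1^2·-1^1 = -1.
(a,b)_37: α=1, u≡10; β=2, v≡35 (mod 37); (10|37)=+1, (35|37)=-1; sign (−1)^0·+1^2·-1^1 = -1.
(a,b)_∞: sgn(-13633279)=−, sgn(16813)=+, so +1.
(a,b)_11: α=-1, u≡3; β=2, v≡3 (mod 11); (3|11)=+1, (3|11)=+1; sign (−1)^0·+1^2·+1^-1 = +1.
(a,b)_17: α=0, u≡5; β=1, v≡7 (mod 17); (5|17)=-1, (7|17)=-1; sign (−1)^0·-1^1·-1^0 = -1.
(a,b)_3: α=2, u≡2; β=4, v≡1 (mod 3); (2|3)=-1, (1|3)=+1; sign (−1)^0·-1^4·+1^2 = +1.
(a,b)_2: α=0, β=-2; u≡1, v≡5 (mod 8); ε(u)ε(v)=0·0, αω(v)=0·1, βω(u)=-2·0; sum ≡ 0  ⇒  +1.
(a,b)_7: α=2, u≡5; β=2, v≡3 (mod 7); (5|7)=-1, (3|7)=-1; sign (−1)^0·-1^2·-1^2 = +1.
(a,b)_23: α=0, u≡19; β=1, v≡3 (mod 23); (19|23)=-1, (3|23)=+1; sign (−1)^0·-1^1·+1^0 = -1.
(a,b)_43: α=1, u≡30; β=3, v≡35 (mod 43); (30|43)=-1, (35|43)=+1; sign (−1)^1·-1^3·+1^1 = +1.
(a,b)_31: α=0, u≡14; β=2, v≡24 (mod 31); (14|31)=+1, (24|31)=-1; sign (−1)^0·+1^2·-1^0 = +1.
(-13633279, 16813 / ℚ) ramifies at {17, 23, 37, 41}: a division algebra.

[17, 23, 37, 41]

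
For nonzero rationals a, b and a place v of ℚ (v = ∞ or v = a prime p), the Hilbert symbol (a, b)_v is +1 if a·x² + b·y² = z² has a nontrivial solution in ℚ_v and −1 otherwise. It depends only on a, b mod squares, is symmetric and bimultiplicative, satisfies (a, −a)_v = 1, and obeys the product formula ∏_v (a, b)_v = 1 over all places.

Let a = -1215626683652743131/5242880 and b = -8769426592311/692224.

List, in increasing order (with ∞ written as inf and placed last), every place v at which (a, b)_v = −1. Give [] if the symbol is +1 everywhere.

[23, inf]

Mod squares: a ≡ -8855, b ≡ -9471. Check v ∈ {∞, 2, 3, 5, 7, 11, 13, 23, 41}.
v=3: a=3^8·(≡1), b=3^7·(≡2) mod 3; (1|3)=+1, (2|3)=-1; (−1)^{8·7·1}·(+1)^7·(-1)^8 = +1.
v=13: a=13^0·(≡6), b=13^-2·(≡5) mod 13; (6|13)=-1, (5|13)=-1; (−1)^{0·-2·6}·(-1)^-2·(-1)^0 = +1.
v=5: a=5^-1·(≡4), b=5^0·(≡1) mod 5; (4|5)=+1, (1|5)=+1; (−1)^{-1·0·2}·(+1)^0·(+1)^-1 = +1.
v=23: a=23^3·(≡1), b=23^2·(≡22) mod 23; (1|23)=+1, (22|23)=-1; (−1)^{3·2·11}·(+1)^2·(-1)^3 = -1.
v=7: a=7^7·(≡1), b=7^5·(≡6) mod 7; (1|7)=+1, (6|7)=-1; (−1)^{7·5·3}·(+1)^5·(-1)^7 = +1.
v=41: a=41^2·(≡5), b=41^1·(≡35) mod 41; (5|41)=+1, (35|41)=-1; (−1)^{2·1·20}·(+1)^1·(-1)^2 = +1.
v=11: a=11^1·(≡1), b=11^1·(≡10) mod 11; (1|11)=+1, (10|11)=-1; (−1)^{1·1·5}·(+1)^1·(-1)^1 = +1.
v=∞: -8855 < 0 and -9471 < 0  ⇒  (a,b)_∞ = -1.
v=2: v_2(a)=-20, v_2(b)=-12; units ≡ 1, 1 (mod 8); ε·ε+αω+βω = 0·0+-20·0+-12·0 ≡ 0  ⇒  (a,b)_2 = +1.
|Ram(-8855, -9471)| = 2, even; anisotropic at {23, ∞}.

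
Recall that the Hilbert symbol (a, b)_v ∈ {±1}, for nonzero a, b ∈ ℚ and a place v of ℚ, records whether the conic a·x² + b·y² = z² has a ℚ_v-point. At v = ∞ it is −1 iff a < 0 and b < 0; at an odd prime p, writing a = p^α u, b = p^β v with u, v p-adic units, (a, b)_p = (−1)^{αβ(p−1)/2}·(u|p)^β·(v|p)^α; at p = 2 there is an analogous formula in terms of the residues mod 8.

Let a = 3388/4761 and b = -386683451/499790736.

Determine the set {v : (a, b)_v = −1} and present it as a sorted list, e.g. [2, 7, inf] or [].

[7, 11]

Mod squares: a ≡ 7, b ≡ -11. Check v ∈ {∞, 2, 3, 7, 11, 23}.
v=11: a=11^2·(≡8), b=11^5·(≡6) mod 11; (8|11)=-1, (6|11)=-1; (−1)^{2·5·5}·(-1)^5·(-1)^2 = -1.
v=23: a=23^-2·(≡11), b=23^-2·(≡16) mod 23; (11|23)=-1, (16|23)=+1; (−1)^{-2·-2·11}·(-1)^-2·(+1)^-2 = +1.
v=∞: 7 > 0 and -11 < 0  ⇒  (a,b)_∞ = +1.
v=7: a=7^1·(≡1), b=7^4·(≡3) mod 7; (1|7)=+1, (3|7)=-1; (−1)^{1·4·3}·(+1)^4·(-1)^1 = -1.
v=3: a=3^-2·(≡1), b=3^-10·(≡1) mod 3; (1|3)=+1, (1|3)=+1; (−1)^{-2·-10·1}·(+1)^-10·(+1)^-2 = +1.
v=2: v_2(a)=2, v_2(b)=-4; units ≡ 7, 5 (mod 8); ε·ε+αω+βω = 1·0+2·1+-4·0 ≡ 0  ⇒  (a,b)_2 = +1.
(7, -11 / ℚ) ramifies at {7, 11}: a division algebra.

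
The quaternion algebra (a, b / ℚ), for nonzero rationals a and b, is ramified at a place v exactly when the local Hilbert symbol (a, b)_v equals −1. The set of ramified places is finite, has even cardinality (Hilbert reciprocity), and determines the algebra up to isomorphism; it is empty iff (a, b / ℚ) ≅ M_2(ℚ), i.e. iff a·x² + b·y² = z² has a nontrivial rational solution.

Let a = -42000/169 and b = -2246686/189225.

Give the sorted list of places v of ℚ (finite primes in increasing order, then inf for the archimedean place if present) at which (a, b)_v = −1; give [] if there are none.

Mod squares: a ≡ -105, b ≡ -46. Check v ∈ {∞, 2, 3, 5, 7, 13, 17, 23, 29}.
v=3: a=3^1·(≡1), b=3^-2·(≡2) mod 3; (1|3)=+1, (2|3)=-1; (−1)^{1·-2·1}·(+1)^-2·(-1)^1 = -1.
v=7: a=7^1·(≡6), b=7^0·(≡6) mod 7; (6|7)=-1, (6|7)=-1; (−1)^{1·0·3}·(-1)^0·(-1)^1 = -1.
v=29: a=29^0·(≡19), b=29^-2·(≡8) mod 29; (19|29)=-1, (8|29)=-1; (−1)^{0·-2·14}·(-1)^-2·(-1)^0 = +1.
v=23: a=23^0·(≡17), b=23^1·(≡17) mod 23; (17|23)=-1, (17|23)=-1; (−1)^{0·1·11}·(-1)^1·(-1)^0 = -1.
v=17: a=17^0·(≡10), b=17^2·(≡11) mod 17; (10|17)=-1, (11|17)=-1; (−1)^{0·2·8}·(-1)^2·(-1)^0 = +1.
v=5: a=5^3·(≡1), b=5^-2·(≡1) mod 5; (1|5)=+1, (1|5)=+1; (−1)^{3·-2·2}·(+1)^-2·(+1)^3 = +1.
v=2: v_2(a)=4, v_2(b)=1; units ≡ 7, 1 (mod 8); ε·ε+αω+βω = 1·0+4·0+1·0 ≡ 0  ⇒  (a,b)_2 = +1.
v=13: a=13^-2·(≡3), b=13^2·(≡7) mod 13; (3|13)=+1, (7|13)=-1; (−1)^{-2·2·6}·(+1)^2·(-1)^-2 = +1.
v=∞: -105 < 0 and -46 < 0  ⇒  (a,b)_∞ = -1.
|Ram(-105, -46)| = 4, even; anisotropic at {3, 7, 23, ∞}.

[3, 7, 23, inf]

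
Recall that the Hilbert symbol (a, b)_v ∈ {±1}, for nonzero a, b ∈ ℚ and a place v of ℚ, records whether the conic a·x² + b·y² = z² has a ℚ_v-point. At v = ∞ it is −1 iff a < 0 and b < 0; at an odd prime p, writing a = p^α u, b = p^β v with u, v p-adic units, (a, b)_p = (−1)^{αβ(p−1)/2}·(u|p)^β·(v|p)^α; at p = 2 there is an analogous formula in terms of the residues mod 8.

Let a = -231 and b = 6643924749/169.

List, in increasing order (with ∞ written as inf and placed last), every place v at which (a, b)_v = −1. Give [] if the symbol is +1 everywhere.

(a, b) ≡ (-231, 21) mod (ℚ^×)²; places V = {2, 3, 7, 11, 13, ∞}.
(a,b)_7: α=1, u≡2; β=5, v≡3 (mod 7); (2|7)=+1, (3|7)=-1; sign (−1)^1·+1^5·-1^1 = +1.
(a,b)_3: α=1, u≡1; β=3, v≡1 (mod 3); (1|3)=+1, (1|3)=+1; sign (−1)^1·+1^3·+1^1 = -1.
(a,b)_11: α=1, u≡1; β=4, v≡7 (mod 11); (1|11)=+1, (7|11)=-1; sign (−1)^0·+1^4·-1^1 = -1.
(a,b)_2: α=0, β=0; u≡1, v≡5 (mod 8); ε(u)ε(v)=0·0, αω(v)=0·1, βω(u)=0·0; sum ≡ 0  ⇒  +1.
(a,b)_13: α=0, u≡3; β=-2, v≡7 (mod 13); (3|13)=+1, (7|13)=-1; sign (−1)^0·+1^-2·-1^0 = +1.
(a,b)_∞: sgn(-231)=−, sgn(21)=+, so +1.
|Ram(-231, 21)| = 2, even; anisotropic at {3, 11}.

[3, 11]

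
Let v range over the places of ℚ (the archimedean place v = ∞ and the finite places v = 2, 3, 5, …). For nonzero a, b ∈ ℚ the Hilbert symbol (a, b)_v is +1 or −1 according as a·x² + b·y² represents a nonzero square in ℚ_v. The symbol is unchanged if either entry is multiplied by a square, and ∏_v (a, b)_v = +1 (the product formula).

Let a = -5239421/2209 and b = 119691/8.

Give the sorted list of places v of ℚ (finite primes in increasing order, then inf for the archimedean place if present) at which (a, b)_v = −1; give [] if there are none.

Mod squares: a ≡ -43301, b ≡ 26598. Check v ∈ {∞, 2, 3, 11, 13, 19, 31, 43, 47, 53}.
v=11: a=11^2·(≡8), b=11^1·(≡3) mod 11; (8|11)=-1, (3|11)=+1; (−1)^{2·1·5}·(-1)^1·(+1)^2 = -1.
v=31: a=31^0·(≡21), b=31^1·(≡6) mod 31; (21|31)=-1, (6|31)=-1; (−1)^{0·1·15}·(-1)^1·(-1)^0 = -1.
v=13: a=13^0·(≡5), b=13^1·(≡2) mod 13; (5|13)=-1, (2|13)=-1; (−1)^{0·1·6}·(-1)^1·(-1)^0 = -1.
v=47: a=47^-2·(≡45), b=47^0·(≡33) mod 47; (45|47)=-1, (33|47)=-1; (−1)^{-2·0·23}·(-1)^0·(-1)^-2 = +1.
v=43: a=43^1·(≡9), b=43^0·(≡35) mod 43; (9|43)=+1, (35|43)=+1; (−1)^{1·0·21}·(+1)^0·(+1)^1 = +1.
v=∞: -43301 < 0 and 26598 > 0  ⇒  (a,b)_∞ = +1.
v=2: v_2(a)=0, v_2(b)=-3; units ≡ 3, 3 (mod 8); ε·ε+αω+βω = 1·1+0·1+-3·1 ≡ 0  ⇒  (a,b)_2 = +1.
v=3: a=3^0·(≡1), b=3^3·(≡1) mod 3; (1|3)=+1, (1|3)=+1; (−1)^{0·3·1}·(+1)^3·(+1)^0 = +1.
v=53: a=53^1·(≡35), b=53^0·(≡22) mod 53; (35|53)=-1, (22|53)=-1; (−1)^{1·0·26}·(-1)^0·(-1)^1 = -1.
v=19: a=19^1·(≡9), b=19^0·(≡6) mod 19; (9|19)=+1, (6|19)=+1; (−1)^{1·0·9}·(+1)^0·(+1)^1 = +1.
Ram(-43301, 26598) = {11, 13, 31, 53}; no ℚ_11-point on the conic.

[11, 13, 31, 53]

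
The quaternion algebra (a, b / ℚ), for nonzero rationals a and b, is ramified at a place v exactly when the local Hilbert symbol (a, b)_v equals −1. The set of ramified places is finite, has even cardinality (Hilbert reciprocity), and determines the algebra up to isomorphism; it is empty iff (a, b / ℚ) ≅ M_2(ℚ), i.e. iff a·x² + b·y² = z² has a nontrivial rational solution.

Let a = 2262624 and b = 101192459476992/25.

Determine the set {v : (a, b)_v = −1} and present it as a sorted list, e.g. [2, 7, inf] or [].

[3, 13]

(a, b) ≡ (2886, 78) mod (ℚ^×)²; places V = {2, 3, 5, 7, 13, 37, ∞}.
(a,b)_3: α=1, u≡2; β=1, v≡2 (mod 3); (2|3)=-1, (2|3)=-1; sign (−1)^1·-1^1·-1^1 = -1.
(a,b)_7: α=2, u≡4; β=0, v≡4 (mod 7); (4|7)=+1, (4|7)=+1; sign (−1)^0·+1^0·+1^2 = +1.
(a,b)_5: α=0, u≡4; β=-2, v≡2 (mod 5); (4|5)=+1, (2|5)=-1; sign (−1)^0·+1^-2·-1^0 = +1.
(a,b)_13: α=1, u≡4; β=3, v≡8 (mod 13); (4|13)=+1, (8|13)=-1; sign (−1)^0·+1^3·-1^1 = -1.
(a,b)_2: α=5, β=13; u≡3, v≡7 (mod 8); ε(u)ε(v)=1·1, αω(v)=5·0, βω(u)=13·1; sum ≡ 0  ⇒  +1.
(a,b)_37: α=1, u≡28; β=4, v≡3 (mod 37); (28|37)=+1, (3|37)=+1; sign (−1)^0·+1^4·+1^1 = +1.
(a,b)_∞: sgn(2886)=+, sgn(78)=+, so +1.
(2886, 78 / ℚ) ramifies at {3, 13}: a division algebra.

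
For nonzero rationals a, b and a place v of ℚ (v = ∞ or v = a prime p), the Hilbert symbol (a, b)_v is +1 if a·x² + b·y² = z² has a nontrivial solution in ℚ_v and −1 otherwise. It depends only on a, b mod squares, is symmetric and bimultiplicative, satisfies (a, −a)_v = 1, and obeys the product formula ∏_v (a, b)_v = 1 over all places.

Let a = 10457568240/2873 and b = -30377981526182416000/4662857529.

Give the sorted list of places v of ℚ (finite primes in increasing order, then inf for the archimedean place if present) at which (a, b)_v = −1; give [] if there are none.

(a, b) ≡ (255, -5610) mod (ℚ^×)²; places V = {2, 3, 5, 7, 11, 13, 17, 23, 31, 41, ∞}.
(a,b)_11: α=0, u≡10; β=-1, v≡7 (mod 11); (10|11)=-1, (7|11)=-1; sign (−1)^0·-1^-1·-1^0 = -1.
(a,b)_13: α=-2, u≡7; β=0, v≡7 (mod 13); (7|13)=-1, (7|13)=-1; sign (−1)^0·-1^0·-1^-2 = +1.
(a,b)_∞: sgn(255)=+, sgn(-5610)=−, so +1.
(a,b)_7: α=2, u≡5; β=4, v≡4 (mod 7); (5|7)=-1, (4|7)=+1; sign (−1)^0·-1^4·+1^2 = +1.
(a,b)_17: α=-1, u≡1; β=-1, v≡6 (mod 17); (1|17)=+1, (6|17)=-1; sign (−1)^0·+1^-1·-1^-1 = -1.
(a,b)_31: α=0, u≡28; β=-4, v≡16 (mod 31); (28|31)=+1, (16|31)=+1; sign (−1)^0·+1^-4·+1^0 = +1.
(a,b)_2: α=4, β=7; u≡7, v≡3 (mod 8); ε(u)ε(v)=1·1, αω(v)=4·1, βω(u)=7·0; sum ≡ 1  ⇒  -1.
(a,b)_5: α=1, u≡1; β=3, v≡3 (mod 5); (1|5)=+1, (3|5)=-1; sign (−1)^0·+1^3·-1^1 = -1.
(a,b)_23: α=2, u≡16; β=4, v≡12 (mod 23); (16|23)=+1, (12|23)=+1; sign (−1)^0·+1^4·+1^2 = +1.
(a,b)_3: α=1, u≡1; β=-3, v≡2 (mod 3); (1|3)=+1, (2|3)=-1; sign (−1)^1·+1^-3·-1^1 = +1.
(a,b)_41: α=2, u≡23; β=4, v≡3 (mod 41); (23|41)=+1, (3|41)=-1; sign (−1)^0·+1^4·-1^2 = +1.
|Ram(255, -5610)| = 4, even; anisotropic at {2, 5, 11, 17}.

[2, 5, 11, 17]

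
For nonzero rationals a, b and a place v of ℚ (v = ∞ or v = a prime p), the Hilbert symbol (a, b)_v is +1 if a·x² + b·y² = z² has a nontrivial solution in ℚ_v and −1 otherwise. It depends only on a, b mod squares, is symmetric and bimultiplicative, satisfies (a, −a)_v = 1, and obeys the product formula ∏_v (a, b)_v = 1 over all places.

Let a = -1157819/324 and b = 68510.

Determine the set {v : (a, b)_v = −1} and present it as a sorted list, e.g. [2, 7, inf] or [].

(a, b) ≡ (-6851, 68510) mod (ℚ^×)²; places V = {2, 3, 5, 13, 17, 31, ∞}.
(a,b)_17: α=1, u≡12; β=1, v≡1 (mod 17); (12|17)=-1, (1|17)=+1; sign (−1)^0·-1^1·+1^1 = -1.
(a,b)_31: α=1, u≡27; β=1, v≡9 (mod 31); (27|31)=-1, (9|31)=+1; sign (−1)^1·-1^1·+1^1 = +1.
(a,b)_13: α=3, u≡7; β=1, v≡5 (mod 13); (7|13)=-1, (5|13)=-1; sign (−1)^0·-1^1·-1^3 = +1.
(a,b)_∞: sgn(-6851)=−, sgn(68510)=+, so +1.
(a,b)_5: α=0, u≡4; β=1, v≡2 (mod 5); (4|5)=+1, (2|5)=-1; sign (−1)^0·+1^1·-1^0 = +1.
(a,b)_3: α=-4, u≡1; β=0, v≡2 (mod 3); (1|3)=+1, (2|3)=-1; sign (−1)^0·+1^0·-1^-4 = +1.
(a,b)_2: α=-2, β=1; u≡5, v≡7 (mod 8); ε(u)ε(v)=0·1, αω(v)=-2·0, βω(u)=1·1; sum ≡ 1  ⇒  -1.
(-6851, 68510 / ℚ) ramifies at {2, 17}: a division algebra.

[2, 17]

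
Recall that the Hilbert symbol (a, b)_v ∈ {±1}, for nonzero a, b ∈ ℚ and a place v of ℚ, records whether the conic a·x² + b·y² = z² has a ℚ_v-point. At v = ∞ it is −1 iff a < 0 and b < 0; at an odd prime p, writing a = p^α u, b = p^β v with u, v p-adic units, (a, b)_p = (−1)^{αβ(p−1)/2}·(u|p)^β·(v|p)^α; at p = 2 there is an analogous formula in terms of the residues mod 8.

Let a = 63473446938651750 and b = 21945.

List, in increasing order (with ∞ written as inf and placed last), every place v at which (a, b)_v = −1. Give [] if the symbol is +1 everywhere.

[7, 11]

Mod squares: a ≡ 2470, b ≡ 21945. Check v ∈ {∞, 2, 3, 5, 7, 11, 13, 19}.
v=5: a=5^3·(≡4), b=5^1·(≡4) mod 5; (4|5)=+1, (4|5)=+1; (−1)^{3·1·2}·(+1)^1·(+1)^3 = +1.
v=19: a=19^3·(≡5), b=19^1·(≡15) mod 19; (5|19)=+1, (15|19)=-1; (−1)^{3·1·9}·(+1)^1·(-1)^3 = +1.
v=∞: 2470 > 0 and 21945 > 0  ⇒  (a,b)_∞ = +1.
v=7: a=7^4·(≡3), b=7^1·(≡6) mod 7; (3|7)=-1, (6|7)=-1; (−1)^{4·1·3}·(-1)^1·(-1)^4 = -1.
v=11: a=11^4·(≡8), b=11^1·(≡4) mod 11; (8|11)=-1, (4|11)=+1; (−1)^{4·1·5}·(-1)^1·(+1)^4 = -1.
v=3: a=3^4·(≡1), b=3^1·(≡1) mod 3; (1|3)=+1, (1|3)=+1; (−1)^{4·1·1}·(+1)^1·(+1)^4 = +1.
v=13: a=13^1·(≡7), b=13^0·(≡1) mod 13; (7|13)=-1, (1|13)=+1; (−1)^{1·0·6}·(-1)^0·(+1)^1 = +1.
v=2: v_2(a)=1, v_2(b)=0; units ≡ 3, 1 (mod 8); ε·ε+αω+βω = 1·0+1·0+0·1 ≡ 0  ⇒  (a,b)_2 = +1.
Ram(2470, 21945) = {7, 11}; no ℚ_7-point on the conic.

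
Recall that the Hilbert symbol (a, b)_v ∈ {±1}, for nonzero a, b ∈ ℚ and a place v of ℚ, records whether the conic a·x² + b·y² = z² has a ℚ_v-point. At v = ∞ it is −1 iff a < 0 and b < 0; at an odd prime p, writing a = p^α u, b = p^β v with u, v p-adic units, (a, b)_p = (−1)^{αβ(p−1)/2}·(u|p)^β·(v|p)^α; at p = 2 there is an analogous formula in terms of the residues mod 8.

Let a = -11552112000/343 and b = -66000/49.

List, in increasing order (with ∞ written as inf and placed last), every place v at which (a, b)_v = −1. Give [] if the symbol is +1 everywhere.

[7, 11, 17, inf]

(a, b) ≡ (-46410, -165) mod (ℚ^×)²; places V = {2, 3, 5, 7, 11, 13, 17, ∞}.
(a,b)_13: α=1, u≡7; β=0, v≡4 (mod 13); (7|13)=-1, (4|13)=+1; sign (−1)^0·-1^0·+1^1 = +1.
(a,b)_2: α=7, β=4; u≡3, v≡3 (mod 8); ε(u)ε(v)=1·1, αω(v)=7·1, βω(u)=4·1; sum ≡ 0  ⇒  +1.
(a,b)_11: α=2, u≡7; β=1, v≡10 (mod 11); (7|11)=-1, (10|11)=-1; sign (−1)^0·-1^1·-1^2 = -1.
(a,b)_17: α=1, u≡12; β=0, v≡3 (mod 17); (12|17)=-1, (3|17)=-1; sign (−1)^0·-1^0·-1^1 = -1.
(a,b)_5: α=3, u≡3; β=3, v≡3 (mod 5); (3|5)=-1, (3|5)=-1; sign (−1)^0·-1^3·-1^3 = +1.
(a,b)_3: α=3, u≡1; β=1, v≡2 (mod 3); (1|3)=+1, (2|3)=-1; sign (−1)^1·+1^1·-1^3 = +1.
(a,b)_7: α=-3, u≡5; β=-2, v≡3 (mod 7); (5|7)=-1, (3|7)=-1; sign (−1)^0·-1^-2·-1^-3 = -1.
(a,b)_∞: sgn(-46410)=−, sgn(-165)=−, so -1.
|Ram(-46410, -165)| = 4, even; anisotropic at {7, 11, 17, ∞}.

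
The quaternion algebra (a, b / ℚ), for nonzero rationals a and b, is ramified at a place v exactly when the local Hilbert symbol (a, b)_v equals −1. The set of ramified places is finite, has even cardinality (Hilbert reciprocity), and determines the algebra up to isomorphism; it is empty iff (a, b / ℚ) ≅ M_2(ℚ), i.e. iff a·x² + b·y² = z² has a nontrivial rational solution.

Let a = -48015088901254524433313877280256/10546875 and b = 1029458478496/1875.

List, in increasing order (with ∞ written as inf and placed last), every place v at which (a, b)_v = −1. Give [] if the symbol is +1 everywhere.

[2, 3, 29, 31]

Mod squares: a ≡ -91698, b ≡ 37758. Check v ∈ {∞, 2, 3, 5, 7, 11, 17, 19, 29, 31}.
v=31: a=31^3·(≡18), b=31^1·(≡19) mod 31; (18|31)=+1, (19|31)=+1; (−1)^{3·1·15}·(+1)^1·(+1)^3 = -1.
v=7: a=7^8·(≡2), b=7^3·(≡2) mod 7; (2|7)=+1, (2|7)=+1; (−1)^{8·3·3}·(+1)^3·(+1)^8 = +1.
v=17: a=17^5·(≡7), b=17^2·(≡13) mod 17; (7|17)=-1, (13|17)=+1; (−1)^{5·2·8}·(-1)^2·(+1)^5 = +1.
v=∞: -91698 < 0 and 37758 > 0  ⇒  (a,b)_∞ = +1.
v=29: a=29^3·(≡9), b=29^1·(≡19) mod 29; (9|29)=+1, (19|29)=-1; (−1)^{3·1·14}·(+1)^1·(-1)^3 = -1.
v=11: a=11^2·(≡1), b=11^0·(≡6) mod 11; (1|11)=+1, (6|11)=-1; (−1)^{2·0·5}·(+1)^0·(-1)^2 = +1.
v=3: a=3^-3·(≡1), b=3^-1·(≡1) mod 3; (1|3)=+1, (1|3)=+1; (−1)^{-3·-1·1}·(+1)^-1·(+1)^-3 = -1.
v=19: a=19^4·(≡12), b=19^2·(≡5) mod 19; (12|19)=-1, (5|19)=+1; (−1)^{4·2·9}·(-1)^2·(+1)^4 = +1.
v=5: a=5^-8·(≡2), b=5^-4·(≡2) mod 5; (2|5)=-1, (2|5)=-1; (−1)^{-8·-4·2}·(-1)^-4·(-1)^-8 = +1.
v=2: v_2(a)=9, v_2(b)=5; units ≡ 7, 7 (mod 8); ε·ε+αω+βω = 1·1+9·0+5·0 ≡ 1  ⇒  (a,b)_2 = -1.
Ram(-91698, 37758) = {2, 3, 29, 31}; no ℚ_2-point on the conic.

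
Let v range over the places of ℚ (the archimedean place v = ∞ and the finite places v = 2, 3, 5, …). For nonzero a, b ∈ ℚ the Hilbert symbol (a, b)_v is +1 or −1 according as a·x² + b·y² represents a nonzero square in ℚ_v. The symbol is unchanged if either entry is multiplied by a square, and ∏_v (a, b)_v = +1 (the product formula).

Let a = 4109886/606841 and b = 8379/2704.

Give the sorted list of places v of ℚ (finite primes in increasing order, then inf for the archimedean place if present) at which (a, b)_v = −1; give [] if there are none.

[19, 37]

Mod squares: a ≡ 3774, b ≡ 19. Check v ∈ {∞, 2, 3, 7, 11, 13, 17, 19, 37, 41}.
v=3: a=3^3·(≡1), b=3^2·(≡1) mod 3; (1|3)=+1, (1|3)=+1; (−1)^{3·2·1}·(+1)^2·(+1)^3 = +1.
v=13: a=13^0·(≡1), b=13^-2·(≡11) mod 13; (1|13)=+1, (11|13)=-1; (−1)^{0·-2·6}·(+1)^-2·(-1)^0 = +1.
v=11: a=11^2·(≡5), b=11^0·(≡7) mod 11; (5|11)=+1, (7|11)=-1; (−1)^{2·0·5}·(+1)^0·(-1)^2 = +1.
v=2: v_2(a)=1, v_2(b)=-4; units ≡ 7, 3 (mod 8); ε·ε+αω+βω = 1·1+1·1+-4·0 ≡ 0  ⇒  (a,b)_2 = +1.
v=17: a=17^1·(≡2), b=17^0·(≡15) mod 17; (2|17)=+1, (15|17)=+1; (−1)^{1·0·8}·(+1)^0·(+1)^1 = +1.
v=∞: 3774 > 0 and 19 > 0  ⇒  (a,b)_∞ = +1.
v=37: a=37^1·(≡1), b=37^0·(≡18) mod 37; (1|37)=+1, (18|37)=-1; (−1)^{1·0·18}·(+1)^0·(-1)^1 = -1.
v=7: a=7^0·(≡1), b=7^2·(≡5) mod 7; (1|7)=+1, (5|7)=-1; (−1)^{0·2·3}·(+1)^2·(-1)^0 = +1.
v=19: a=19^-2·(≡8), b=19^1·(≡7) mod 19; (8|19)=-1, (7|19)=+1; (−1)^{-2·1·9}·(-1)^1·(+1)^-2 = -1.
v=41: a=41^-2·(≡25), b=41^0·(≡13) mod 41; (25|41)=+1, (13|41)=-1; (−1)^{-2·0·20}·(+1)^0·(-1)^-2 = +1.
(3774, 19 / ℚ) ramifies at {19, 37}: a division algebra.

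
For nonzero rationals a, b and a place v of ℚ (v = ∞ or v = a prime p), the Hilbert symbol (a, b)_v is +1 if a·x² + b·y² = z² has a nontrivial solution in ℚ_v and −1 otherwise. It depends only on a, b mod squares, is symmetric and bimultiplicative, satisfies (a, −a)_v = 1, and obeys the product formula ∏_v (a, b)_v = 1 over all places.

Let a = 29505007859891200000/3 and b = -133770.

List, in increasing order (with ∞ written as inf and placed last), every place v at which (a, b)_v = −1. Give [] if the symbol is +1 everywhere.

[2, 5, 7, 13]

Mod squares: a ≡ 210, b ≡ -2730. Check v ∈ {∞, 2, 3, 5, 7, 13}.
v=∞: 210 > 0 and -2730 < 0  ⇒  (a,b)_∞ = +1.
v=3: a=3^-1·(≡1), b=3^1·(≡2) mod 3; (1|3)=+1, (2|3)=-1; (−1)^{-1·1·1}·(+1)^1·(-1)^-1 = +1.
v=5: a=5^5·(≡3), b=5^1·(≡1) mod 5; (3|5)=-1, (1|5)=+1; (−1)^{5·1·2}·(-1)^1·(+1)^5 = -1.
v=2: v_2(a)=13, v_2(b)=1; units ≡ 1, 3 (mod 8); ε·ε+αω+βω = 0·1+13·1+1·0 ≡ 1  ⇒  (a,b)_2 = -1.
v=7: a=7^9·(≡2), b=7^3·(≡2) mod 7; (2|7)=+1, (2|7)=+1; (−1)^{9·3·3}·(+1)^3·(+1)^9 = -1.
v=13: a=13^4·(≡5), b=13^1·(≡6) mod 13; (5|13)=-1, (6|13)=-1; (−1)^{4·1·6}·(-1)^1·(-1)^4 = -1.
Ram(210, -2730) = {2, 5, 7, 13}; no ℚ_2-point on the conic.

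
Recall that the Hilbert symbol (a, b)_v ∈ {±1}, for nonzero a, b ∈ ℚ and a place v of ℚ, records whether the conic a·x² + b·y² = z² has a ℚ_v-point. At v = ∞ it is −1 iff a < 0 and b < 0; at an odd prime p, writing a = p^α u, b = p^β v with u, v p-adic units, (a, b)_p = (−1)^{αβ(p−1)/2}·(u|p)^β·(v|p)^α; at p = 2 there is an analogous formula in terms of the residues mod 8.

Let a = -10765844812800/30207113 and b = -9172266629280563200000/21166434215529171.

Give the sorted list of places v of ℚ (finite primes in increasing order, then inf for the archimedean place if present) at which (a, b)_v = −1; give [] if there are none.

(a, b) ≡ (-1309, -3570) mod (ℚ^×)²; places V = {2, 3, 5, 7, 11, 17, 19, 29, 31, 41, 43, ∞}.
(a,b)_19: α=2, u≡3; β=2, v≡3 (mod 19); (3|19)=-1, (3|19)=-1; sign (−1)^0·-1^2·-1^2 = +1.
(a,b)_∞: sgn(-1309)=−, sgn(-3570)=−, so -1.
(a,b)_29: α=0, u≡28; β=-2, v≡26 (mod 29); (28|29)=+1, (26|29)=-1; sign (−1)^0·+1^-2·-1^0 = +1.
(a,b)_2: α=10, β=23; u≡3, v≡7 (mod 8); ε(u)ε(v)=1·1, αω(v)=10·0, βω(u)=23·1; sum ≡ 0  ⇒  +1.
(a,b)_17: α=-1, u≡2; β=-3, v≡14 (mod 17); (2|17)=+1, (14|17)=-1; sign (−1)^0·+1^-3·-1^-1 = -1.
(a,b)_11: α=1, u≡7; β=0, v≡5 (mod 11); (7|11)=-1, (5|11)=+1; sign (−1)^0·-1^0·+1^1 = +1.
(a,b)_3: α=2, u≡2; β=-1, v≡1 (mod 3); (2|3)=-1, (1|3)=+1; sign (−1)^0·-1^-1·+1^2 = -1.
(a,b)_43: α=-2, u≡23; β=-2, v≡12 (mod 43); (23|43)=+1, (12|43)=-1; sign (−1)^0·+1^-2·-1^-2 = +1.
(a,b)_5: α=2, u≡1; β=5, v≡1 (mod 5); (1|5)=+1, (1|5)=+1; sign (−1)^0·+1^5·+1^2 = +1.
(a,b)_41: α=2, u≡17; β=4, v≡28 (mod 41); (17|41)=-1, (28|41)=-1; sign (−1)^0·-1^4·-1^2 = +1.
(a,b)_7: α=1, u≡4; β=3, v≡4 (mod 7); (4|7)=+1, (4|7)=+1; sign (−1)^1·+1^3·+1^1 = -1.
(a,b)_31: α=-2, u≡29; β=-4, v≡22 (mod 31); (29|31)=-1, (22|31)=-1; sign (−1)^0·-1^-4·-1^-2 = +1.
|Ram(-1309, -3570)| = 4, even; anisotropic at {3, 7, 17, ∞}.

[3, 7, 17, inf]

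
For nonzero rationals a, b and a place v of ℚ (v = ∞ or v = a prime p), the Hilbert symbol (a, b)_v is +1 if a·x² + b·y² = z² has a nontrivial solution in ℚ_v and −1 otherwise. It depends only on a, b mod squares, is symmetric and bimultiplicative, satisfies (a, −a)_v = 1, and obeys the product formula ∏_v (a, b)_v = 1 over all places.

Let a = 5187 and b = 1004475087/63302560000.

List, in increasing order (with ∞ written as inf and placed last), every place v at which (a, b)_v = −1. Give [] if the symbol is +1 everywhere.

Mod squares: a ≡ 5187, b ≡ 7. Check v ∈ {∞, 2, 3, 5, 7, 11, 13, 17, 19, 37}.
v=∞: 5187 > 0 and 7 > 0  ⇒  (a,b)_∞ = +1.
v=37: a=37^0·(≡7), b=37^-2·(≡21) mod 37; (7|37)=+1, (21|37)=+1; (−1)^{0·-2·18}·(+1)^-2·(+1)^0 = +1.
v=17: a=17^0·(≡2), b=17^-2·(≡10) mod 17; (2|17)=+1, (10|17)=-1; (−1)^{0·-2·8}·(+1)^-2·(-1)^0 = +1.
v=19: a=19^1·(≡7), b=19^0·(≡4) mod 19; (7|19)=+1, (4|19)=+1; (−1)^{1·0·9}·(+1)^0·(+1)^1 = +1.
v=3: a=3^1·(≡1), b=3^4·(≡1) mod 3; (1|3)=+1, (1|3)=+1; (−1)^{1·4·1}·(+1)^4·(+1)^1 = +1.
v=5: a=5^0·(≡2), b=5^-4·(≡2) mod 5; (2|5)=-1, (2|5)=-1; (−1)^{0·-4·2}·(-1)^-4·(-1)^0 = +1.
v=11: a=11^0·(≡6), b=11^6·(≡8) mod 11; (6|11)=-1, (8|11)=-1; (−1)^{0·6·5}·(-1)^6·(-1)^0 = +1.
v=13: a=13^1·(≡9), b=13^0·(≡11) mod 13; (9|13)=+1, (11|13)=-1; (−1)^{1·0·6}·(+1)^0·(-1)^1 = -1.
v=2: v_2(a)=0, v_2(b)=-8; units ≡ 3, 7 (mod 8); ε·ε+αω+βω = 1·1+0·0+-8·1 ≡ 1  ⇒  (a,b)_2 = -1.
v=7: a=7^1·(≡6), b=7^1·(≡4) mod 7; (6|7)=-1, (4|7)=+1; (−1)^{1·1·3}·(-1)^1·(+1)^1 = +1.
Ram(5187, 7) = {2, 13}; no ℚ_2-point on the conic.

[2, 13]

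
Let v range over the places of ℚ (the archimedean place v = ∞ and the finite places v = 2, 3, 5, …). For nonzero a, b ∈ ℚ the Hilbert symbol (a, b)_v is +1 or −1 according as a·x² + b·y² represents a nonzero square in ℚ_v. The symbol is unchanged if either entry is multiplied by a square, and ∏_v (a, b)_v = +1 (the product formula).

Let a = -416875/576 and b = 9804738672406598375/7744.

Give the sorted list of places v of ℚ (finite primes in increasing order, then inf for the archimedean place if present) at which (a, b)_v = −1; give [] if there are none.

[5, 7, 23, 29]

(a, b) ≡ (-667, 5766215) mod (ℚ^×)²; places V = {2, 3, 5, 7, 11, 13, 17, 19, 23, 29, ∞}.
(a,b)_3: α=-2, u≡2; β=0, v≡2 (mod 3); (2|3)=-1, (2|3)=-1; sign (−1)^0·-1^0·-1^-2 = +1.
(a,b)_5: α=4, u≡3; β=3, v≡3 (mod 5); (3|5)=-1, (3|5)=-1; sign (−1)^0·-1^3·-1^4 = -1.
(a,b)_13: α=0, u≡12; β=1, v≡6 (mod 13); (12|13)=+1, (6|13)=-1; sign (−1)^0·+1^1·-1^0 = +1.
(a,b)_∞: sgn(-667)=−, sgn(5766215)=+, so +1.
(a,b)_19: α=0, u≡7; β=1, v≡4 (mod 19); (7|19)=+1, (4|19)=+1; sign (−1)^0·+1^1·+1^0 = +1.
(a,b)_11: α=0, u≡9; β=-2, v≡9 (mod 11); (9|11)=+1, (9|11)=+1; sign (−1)^0·+1^-2·+1^0 = +1.
(a,b)_2: α=-6, β=-6; u≡5, v≡7 (mod 8); ε(u)ε(v)=0·1, αω(v)=-6·0, βω(u)=-6·1; sum ≡ 0  ⇒  +1.
(a,b)_7: α=0, u≡5; β=1, v≡6 (mod 7); (5|7)=-1, (6|7)=-1; sign (−1)^0·-1^1·-1^0 = -1.
(a,b)_29: α=1, u≡5; β=3, v≡10 (mod 29); (5|29)=+1, (10|29)=-1; sign (−1)^0·+1^3·-1^1 = -1.
(a,b)_17: α=0, u≡9; β=2, v≡4 (mod 17); (9|17)=+1, (4|17)=+1; sign (−1)^0·+1^2·+1^0 = +1.
(a,b)_23: α=1, u≡22; β=5, v≡5 (mod 23); (22|23)=-1, (5|23)=-1; sign (−1)^1·-1^5·-1^1 = -1.
Ram(-667, 5766215) = {5, 7, 23, 29}; no ℚ_5-point on the conic.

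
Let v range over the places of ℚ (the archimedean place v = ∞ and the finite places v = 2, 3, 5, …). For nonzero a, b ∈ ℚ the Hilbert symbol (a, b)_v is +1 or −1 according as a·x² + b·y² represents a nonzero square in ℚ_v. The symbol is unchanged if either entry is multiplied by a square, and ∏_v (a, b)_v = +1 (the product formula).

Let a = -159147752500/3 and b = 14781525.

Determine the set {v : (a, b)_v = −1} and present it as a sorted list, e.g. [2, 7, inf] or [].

[3, 19]

(a, b) ≡ (-529023, 591261) mod (ℚ^×)²; places V = {2, 3, 5, 11, 17, 19, 23, 41, ∞}.
(a,b)_∞: sgn(-529023)=−, sgn(591261)=+, so +1.
(a,b)_19: α=2, u≡18; β=1, v≡1 (mod 19); (18|19)=-1, (1|19)=+1; sign (−1)^0·-1^1·+1^2 = -1.
(a,b)_5: α=4, u≡2; β=2, v≡1 (mod 5); (2|5)=-1, (1|5)=+1; sign (−1)^0·-1^2·+1^4 = +1.
(a,b)_41: α=1, u≡38; β=1, v≡12 (mod 41); (38|41)=-1, (12|41)=-1; sign (−1)^0·-1^1·-1^1 = +1.
(a,b)_3: α=-1, u≡2; β=1, v≡2 (mod 3); (2|3)=-1, (2|3)=-1; sign (−1)^1·-1^1·-1^-1 = -1.
(a,b)_17: α=1, u≡13; β=0, v≡8 (mod 17); (13|17)=+1, (8|17)=+1; sign (−1)^0·+1^0·+1^1 = +1.
(a,b)_2: α=2, β=0; u≡1, v≡5 (mod 8); ε(u)ε(v)=0·0, αω(v)=2·1, βω(u)=0·0; sum ≡ 0  ⇒  +1.
(a,b)_23: α=1, u≡15; β=1, v≡9 (mod 23); (15|23)=-1, (9|23)=+1; sign (−1)^1·-1^1·+1^1 = +1.
(a,b)_11: α=1, u≡8; β=1, v≡4 (mod 11); (8|11)=-1, (4|11)=+1; sign (−1)^1·-1^1·+1^1 = +1.
(-529023, 591261 / ℚ) ramifies at {3, 19}: a division algebra.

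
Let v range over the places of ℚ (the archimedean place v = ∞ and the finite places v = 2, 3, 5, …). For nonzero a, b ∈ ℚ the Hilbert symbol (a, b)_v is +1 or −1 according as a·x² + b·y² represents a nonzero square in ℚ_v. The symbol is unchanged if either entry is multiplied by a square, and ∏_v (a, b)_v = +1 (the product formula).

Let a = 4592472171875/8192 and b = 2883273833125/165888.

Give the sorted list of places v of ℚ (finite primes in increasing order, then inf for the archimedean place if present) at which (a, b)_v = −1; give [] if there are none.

[17, 23]

Mod squares: a ≡ 22678, b ≡ 986. Check v ∈ {∞, 2, 3, 5, 7, 17, 19, 23, 29}.
v=3: a=3^0·(≡1), b=3^-4·(≡2) mod 3; (1|3)=+1, (2|3)=-1; (−1)^{0·-4·1}·(+1)^-4·(-1)^0 = +1.
v=7: a=7^2·(≡5), b=7^2·(≡6) mod 7; (5|7)=-1, (6|7)=-1; (−1)^{2·2·3}·(-1)^2·(-1)^2 = +1.
v=23: a=23^3·(≡14), b=23^2·(≡22) mod 23; (14|23)=-1, (22|23)=-1; (−1)^{3·2·11}·(-1)^2·(-1)^3 = -1.
v=29: a=29^1·(≡1), b=29^1·(≡23) mod 29; (1|29)=+1, (23|29)=+1; (−1)^{1·1·14}·(+1)^1·(+1)^1 = +1.
v=17: a=17^1·(≡16), b=17^1·(≡10) mod 17; (16|17)=+1, (10|17)=-1; (−1)^{1·1·8}·(+1)^1·(-1)^1 = -1.
v=2: v_2(a)=-13, v_2(b)=-11; units ≡ 3, 5 (mod 8); ε·ε+αω+βω = 1·0+-13·1+-11·1 ≡ 0  ⇒  (a,b)_2 = +1.
v=19: a=19^0·(≡4), b=19^2·(≡9) mod 19; (4|19)=+1, (9|19)=+1; (−1)^{0·2·9}·(+1)^2·(+1)^0 = +1.
v=∞: 22678 > 0 and 986 > 0  ⇒  (a,b)_∞ = +1.
v=5: a=5^6·(≡2), b=5^4·(≡1) mod 5; (2|5)=-1, (1|5)=+1; (−1)^{6·4·2}·(-1)^4·(+1)^6 = +1.
|Ram(22678, 986)| = 2, even; anisotropic at {17, 23}.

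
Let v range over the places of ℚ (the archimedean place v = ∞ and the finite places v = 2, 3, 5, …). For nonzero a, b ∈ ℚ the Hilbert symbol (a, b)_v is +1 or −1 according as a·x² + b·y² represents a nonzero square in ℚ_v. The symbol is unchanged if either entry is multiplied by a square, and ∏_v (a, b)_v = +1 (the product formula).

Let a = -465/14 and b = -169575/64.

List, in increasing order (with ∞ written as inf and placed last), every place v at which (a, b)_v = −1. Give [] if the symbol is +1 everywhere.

(a, b) ≡ (-6510, -6783) mod (ℚ^×)²; places V = {2, 3, 5, 7, 17, 19, 31, ∞}.
(a,b)_19: α=0, u≡17; β=1, v≡17 (mod 19); (17|19)=+1, (17|19)=+1; sign (−1)^0·+1^1·+1^0 = +1.
(a,b)_17: α=0, u≡2; β=1, v≡16 (mod 17); (2|17)=+1, (16|17)=+1; sign (−1)^0·+1^1·+1^0 = +1.
(a,b)_3: α=1, u≡2; β=1, v≡1 (mod 3); (2|3)=-1, (1|3)=+1; sign (−1)^1·-1^1·+1^1 = +1.
(a,b)_∞: sgn(-6510)=−, sgn(-6783)=−, so -1.
(a,b)_5: α=1, u≡3; β=2, v≡3 (mod 5); (3|5)=-1, (3|5)=-1; sign (−1)^0·-1^2·-1^1 = -1.
(a,b)_7: α=-1, u≡2; β=1, v≡2 (mod 7); (2|7)=+1, (2|7)=+1; sign (−1)^1·+1^1·+1^-1 = -1.
(a,b)_31: α=1, u≡10; β=0, v≡13 (mod 31); (10|31)=+1, (13|31)=-1; sign (−1)^0·+1^0·-1^1 = -1.
(a,b)_2: α=-1, β=-6; u≡1, v≡1 (mod 8); ε(u)ε(v)=0·0, αω(v)=-1·0, βω(u)=-6·0; sum ≡ 0  ⇒  +1.
(-6510, -6783 / ℚ) ramifies at {5, 7, 31, ∞}: a division algebra.

[5, 7, 31, inf]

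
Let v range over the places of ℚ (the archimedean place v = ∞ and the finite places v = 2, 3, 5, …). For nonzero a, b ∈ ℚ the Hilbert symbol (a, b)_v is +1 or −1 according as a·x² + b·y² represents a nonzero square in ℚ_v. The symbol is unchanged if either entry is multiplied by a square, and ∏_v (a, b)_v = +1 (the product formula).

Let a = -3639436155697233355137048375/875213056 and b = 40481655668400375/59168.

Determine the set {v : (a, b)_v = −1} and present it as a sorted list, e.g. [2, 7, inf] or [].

(a, b) ≡ (-15015, 30) mod (ℚ^×)²; places V = {2, 3, 5, 7, 11, 13, 23, 43, ∞}.
(a,b)_3: α=23, u≡2; β=11, v≡1 (mod 3); (2|3)=-1, (1|3)=+1; sign (−1)^1·-1^11·+1^23 = +1.
(a,b)_43: α=-4, u≡13; β=-2, v≡27 (mod 43); (13|43)=+1, (27|43)=-1; sign (−1)^0·+1^-2·-1^-4 = +1.
(a,b)_5: α=3, u≡3; β=3, v≡1 (mod 5); (3|5)=-1, (1|5)=+1; sign (−1)^0·-1^3·+1^3 = -1.
(a,b)_∞: sgn(-15015)=−, sgn(30)=+, so +1.
(a,b)_13: α=7, u≡6; β=4, v≡1 (mod 13); (6|13)=-1, (1|13)=+1; sign (−1)^0·-1^4·+1^7 = +1.
(a,b)_11: α=3, u≡7; β=2, v≡6 (mod 11); (7|11)=-1, (6|11)=-1; sign (−1)^0·-1^2·-1^3 = -1.
(a,b)_7: α=1, u≡2; β=0, v≡4 (mod 7); (2|7)=+1, (4|7)=+1; sign (−1)^0·+1^0·+1^1 = +1.
(a,b)_2: α=-8, β=-5; u≡1, v≡7 (mod 8); ε(u)ε(v)=0·1, αω(v)=-8·0, βω(u)=-5·0; sum ≡ 0  ⇒  +1.
(a,b)_23: α=2, u≡8; β=2, v≡21 (mod 23); (8|23)=+1, (21|23)=-1; sign (−1)^0·+1^2·-1^2 = +1.
Ram(-15015, 30) = {5, 11}; no ℚ_5-point on the conic.

[5, 11]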